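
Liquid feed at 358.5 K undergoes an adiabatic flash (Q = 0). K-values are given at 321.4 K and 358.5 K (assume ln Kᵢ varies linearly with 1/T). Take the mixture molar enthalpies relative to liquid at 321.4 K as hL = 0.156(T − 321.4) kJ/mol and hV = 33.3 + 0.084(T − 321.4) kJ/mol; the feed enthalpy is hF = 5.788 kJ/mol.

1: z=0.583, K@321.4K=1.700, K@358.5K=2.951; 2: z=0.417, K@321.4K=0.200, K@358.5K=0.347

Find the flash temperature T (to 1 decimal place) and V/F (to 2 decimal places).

T = 322.7 K, V/F = 0.17

Adiabatic flash: solve Rachford–Rice at each trial T, then check hF = ψ·hV(T) + (1−ψ)·hL(T).
  T = 321.4 K: K = (1.700, 0.200), RR gives ψ = 0.133, H_out = 4.430 kJ/mol
  T = 358.5 K: K = (2.951, 0.347), RR gives ψ = 0.679, H_out = 26.587 kJ/mol
  T = 339.9 K: K = (2.272, 0.267), RR gives ψ = 0.468, H_out = 17.841 kJ/mol
  T = 330.6 K: K = (1.972, 0.232), RR gives ψ = 0.330, H_out = 12.204 kJ/mol
  T = 326.0 K: K = (1.833, 0.216), RR gives ψ = 0.243, H_out = 8.713 kJ/mol
  T = 323.7 K: K = (1.766, 0.208), RR gives ψ = 0.191, H_out = 6.693 kJ/mol
  T = 322.5 K: K = (1.731, 0.204), RR gives ψ = 0.162, H_out = 5.547 kJ/mol
  T = 323.1 K: K = (1.748, 0.206), RR gives ψ = 0.177, H_out = 6.129 kJ/mol
Linear interpolation between T = 322.5 (H_out = 5.547) and T = 323.1 (H_out = 6.129) on hF = 5.788 gives T ≈ 322.7 K, at which ψ = 0.17.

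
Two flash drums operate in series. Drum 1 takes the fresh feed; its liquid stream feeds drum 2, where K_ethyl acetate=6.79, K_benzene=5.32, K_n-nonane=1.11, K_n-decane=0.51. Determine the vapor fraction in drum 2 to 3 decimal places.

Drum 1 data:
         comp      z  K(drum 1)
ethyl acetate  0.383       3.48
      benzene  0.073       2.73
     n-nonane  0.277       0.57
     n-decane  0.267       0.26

Drum 1:
Let ψ₁ = V/F and solve Σ zᵢ(Kᵢ−1)/(1+ψ₁(Kᵢ−1)) = 0.
g(0) = ΣzᵢKᵢ − 1 = 0.759 and g(1) = 1 − Σzᵢ/Kᵢ = -0.650, so a root lies in (0, 1).
Newton iteration, ψ₁⁰ = 0.5:
  ψ₁ = 0.500: g = 0.0264, g' = -0.984 → ψ₁ = 0.527
Converged at ψ₁ = 0.527.
Drum-1 compositions:
  ethyl acetate: x = 0.166, y = 0.578
  benzene: x = 0.038, y = 0.104
  n-nonane: x = 0.358, y = 0.204
  n-decane: x = 0.438, y = 0.114
Drum-2 feed = drum-1 liquid: z₂ = (0.1660, 0.0382, 0.3581, 0.4376).
Drum 2:
Let ψ₂ = V/F and solve Σ zᵢ(Kᵢ−1)/(1+ψ₂(Kᵢ−1)) = 0.
Check two-phase: ΣzᵢKᵢ = 1.951 > 1 and Σzᵢ/Kᵢ = 1.212 > 1, so g(0) = 0.951 > 0 and g(1) = -0.212 < 0.
Iterate (Newton) starting at ψ₂ = 0.43:
  ψ₂ = 0.430: g = 0.0992, g' = -0.717 → ψ₂ = 0.568
  ψ₂ = 0.568: g = 0.0117, g' = -0.568 → ψ₂ = 0.589
Converged at ψ₂ = 0.589.
  ethyl acetate: x = 0.038, y = 0.256
  benzene: x = 0.011, y = 0.057
  n-nonane: x = 0.336, y = 0.373
  n-decane: x = 0.615, y = 0.314

V/F (drum 2) = 0.589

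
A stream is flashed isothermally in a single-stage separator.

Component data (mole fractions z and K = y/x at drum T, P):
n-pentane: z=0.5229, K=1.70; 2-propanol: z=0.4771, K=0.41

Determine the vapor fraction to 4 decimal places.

Let ψ = V/F and solve Σ zᵢ(Kᵢ−1)/(1+ψ(Kᵢ−1)) = 0.
g(0) = ΣzᵢKᵢ − 1 = 0.0845 and g(1) = 1 − Σzᵢ/Kᵢ = -0.4712, so a root lies in (0, 1).
Newton–Raphson from ψ = 0.46:
  ψ = 0.4600: g = -0.10947, g' = -0.4595 → ψ = 0.2217
  ψ = 0.2217: g = -0.00701, g' = -0.4118 → ψ = 0.2047
Converged at ψ = 0.2047.

ψ = 0.2047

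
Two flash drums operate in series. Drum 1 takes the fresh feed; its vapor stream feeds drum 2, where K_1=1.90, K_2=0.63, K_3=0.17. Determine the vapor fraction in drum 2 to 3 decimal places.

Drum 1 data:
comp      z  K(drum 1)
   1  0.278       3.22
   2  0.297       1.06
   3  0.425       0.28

Drum 1:
Let ψ₁ = V/F and solve Σ zᵢ(Kᵢ−1)/(1+ψ₁(Kᵢ−1)) = 0.
Check two-phase: ΣzᵢKᵢ = 1.329 > 1 and Σzᵢ/Kᵢ = 1.884 > 1, so g(0) = 0.329 > 0 and g(1) = -0.884 < 0.
Newton–Raphson from ψ₁ = 0.61:
  ψ₁ = 0.610: g = -0.2663, g' = -0.949 → ψ₁ = 0.329
  ψ₁ = 0.329: g = -0.0271, g' = -0.837 → ψ₁ = 0.297
Converged at ψ₁ = 0.297.
Drum-1 compositions:
  1: x = 0.167, y = 0.539
  2: x = 0.292, y = 0.309
  3: x = 0.541, y = 0.151
Drum-2 feed = drum-1 vapor: z₂ = (0.5393, 0.3093, 0.1514).
Drum 2:
Material balance + equilibrium reduce to Σ zᵢ(Kᵢ−1)/(1+ψ₂(Kᵢ−1)) = 0.
Feasibility: ΣzᵢKᵢ = 1.245, Σzᵢ/Kᵢ = 1.665 — both > 1, two phases present.
Newton–Raphson from ψ₂ = 0.44:
  ψ₂ = 0.440: g = 0.0130, g' = -0.543 → ψ₂ = 0.464
Converged at ψ₂ = 0.464.
  1: x = 0.380, y = 0.723
  2: x = 0.373, y = 0.235
  3: x = 0.246, y = 0.042

V/F (drum 2) = 0.464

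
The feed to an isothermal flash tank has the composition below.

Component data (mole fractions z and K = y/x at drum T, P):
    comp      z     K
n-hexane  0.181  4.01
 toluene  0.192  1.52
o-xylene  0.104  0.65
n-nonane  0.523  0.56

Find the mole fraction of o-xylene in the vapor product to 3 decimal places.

Rachford–Rice: g(V/F) = Σ zᵢ(Kᵢ−1)/(1+V/F(Kᵢ−1)) = 0.
Check two-phase: ΣzᵢKᵢ = 1.378 > 1 and Σzᵢ/Kᵢ = 1.265 > 1, so g(0) = 0.378 > 0 and g(1) = -0.265 < 0.
Iterate (Newton) starting at V/F = 0.39:
  V/F = 0.390: g = 0.0137, g' = -0.548 → V/F = 0.415
Converged at V/F = 0.415.
Compositions from xᵢ = zᵢ/(1+V/F(Kᵢ−1)), yᵢ = Kᵢxᵢ:
  n-hexane: x = 0.080, y = 0.323
  toluene: x = 0.158, y = 0.240
  o-xylene: x = 0.122, y = 0.079
  n-nonane: x = 0.640, y = 0.358

y_o-xylene = 0.079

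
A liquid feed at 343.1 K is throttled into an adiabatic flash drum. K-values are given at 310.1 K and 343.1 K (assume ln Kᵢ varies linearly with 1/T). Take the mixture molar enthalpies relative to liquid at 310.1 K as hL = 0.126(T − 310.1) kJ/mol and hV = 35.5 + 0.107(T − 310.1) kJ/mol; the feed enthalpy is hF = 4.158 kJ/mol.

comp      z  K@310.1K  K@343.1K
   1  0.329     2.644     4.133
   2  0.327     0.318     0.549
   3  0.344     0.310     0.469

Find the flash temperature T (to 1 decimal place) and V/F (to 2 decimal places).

T = 312.9 K, V/F = 0.11

Adiabatic flash: solve Rachford–Rice at each trial T, then check hF = ψ·hV(T) + (1−ψ)·hL(T).
  T = 310.1 K: K = (2.644, 0.318, 0.310), RR gives ψ = 0.071, H_out = 2.534 kJ/mol
  T = 343.1 K: K = (4.133, 0.549, 0.469), RR gives ψ = 0.453, H_out = 19.964 kJ/mol
  T = 326.6 K: K = (3.343, 0.424, 0.385), RR gives ψ = 0.266, H_out = 11.422 kJ/mol
  T = 318.4 K: K = (2.984, 0.369, 0.347), RR gives ψ = 0.174, H_out = 7.191 kJ/mol
  T = 314.2 K: K = (2.809, 0.342, 0.328), RR gives ψ = 0.124, H_out = 4.904 kJ/mol
  T = 312.1 K: K = (2.724, 0.330, 0.319), RR gives ψ = 0.098, H_out = 3.710 kJ/mol
Linear interpolation between T = 312.1 (H_out = 3.710) and T = 314.2 (H_out = 4.904) on hF = 4.158 gives T ≈ 312.9 K, at which ψ = 0.11.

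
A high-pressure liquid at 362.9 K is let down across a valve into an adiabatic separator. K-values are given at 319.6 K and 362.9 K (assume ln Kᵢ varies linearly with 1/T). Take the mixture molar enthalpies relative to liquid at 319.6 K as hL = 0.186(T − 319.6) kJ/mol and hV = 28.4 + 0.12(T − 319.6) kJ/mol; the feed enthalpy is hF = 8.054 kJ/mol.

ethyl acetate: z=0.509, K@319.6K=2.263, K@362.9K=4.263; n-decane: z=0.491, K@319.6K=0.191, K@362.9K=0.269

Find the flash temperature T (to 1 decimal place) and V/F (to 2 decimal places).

T = 322.0 K, V/F = 0.27

Adiabatic flash: solve Rachford–Rice at each trial T, then check hF = ψ·hV(T) + (1−ψ)·hL(T).
  T = 319.6 K: K = (2.263, 0.191), RR gives ψ = 0.240, H_out = 6.828 kJ/mol
  T = 362.9 K: K = (4.263, 0.269), RR gives ψ = 0.546, H_out = 21.996 kJ/mol
  T = 341.2 K: K = (3.167, 0.229), RR gives ψ = 0.434, H_out = 15.714 kJ/mol
  T = 330.4 K: K = (2.692, 0.210), RR gives ψ = 0.354, H_out = 11.807 kJ/mol
  T = 325.0 K: K = (2.472, 0.200), RR gives ψ = 0.303, H_out = 9.498 kJ/mol
  T = 322.3 K: K = (2.366, 0.196), RR gives ψ = 0.273, H_out = 8.216 kJ/mol
  T = 321.0 K: K = (2.316, 0.193), RR gives ψ = 0.258, H_out = 7.562 kJ/mol
Linear interpolation between T = 321.0 (H_out = 7.562) and T = 322.3 (H_out = 8.216) on hF = 8.054 gives T ≈ 322.0 K, at which ψ = 0.27.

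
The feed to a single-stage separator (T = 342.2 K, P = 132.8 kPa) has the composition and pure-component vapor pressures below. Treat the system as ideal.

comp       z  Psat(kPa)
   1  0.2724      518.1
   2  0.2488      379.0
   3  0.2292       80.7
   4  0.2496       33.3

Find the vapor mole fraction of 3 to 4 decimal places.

y_3 = 0.1867

Raoult's law: Kᵢ = Pᵢˢᵃᵗ/P = Pᵢˢᵃᵗ/132.8.
  K_1 = 518.1/132.8 = 3.901355, K_2 = 379.0/132.8 = 2.853916, K_3 = 80.7/132.8 = 0.607681, K_4 = 33.3/132.8 = 0.250753
Iterate (Newton) starting at V/F = 0.5:
  V/F = 0.5000: g = 0.15096, g' = -1.0250 → V/F = 0.6473
  V/F = 0.6473: g = 0.00063, g' = -1.0451 → V/F = 0.6479
Converged at V/F = 0.6479.
Compositions from xᵢ = zᵢ/(1+V/F(Kᵢ−1)), yᵢ = Kᵢxᵢ:
  1: x = 0.0946, y = 0.3690
  2: x = 0.1130, y = 0.3226
  3: x = 0.3073, y = 0.1867
  4: x = 0.4851, y = 0.1216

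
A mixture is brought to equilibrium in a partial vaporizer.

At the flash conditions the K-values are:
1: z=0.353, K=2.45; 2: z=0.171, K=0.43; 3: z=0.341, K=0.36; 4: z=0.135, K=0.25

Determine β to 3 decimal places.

β = 0.101

Iterate (Newton) starting at β = 0.5:
  β = 0.500: g = -0.3225, g' = -0.855 → β = 0.123
  β = 0.123: g = -0.0185, g' = -0.856 → β = 0.101
Converged at β = 0.101.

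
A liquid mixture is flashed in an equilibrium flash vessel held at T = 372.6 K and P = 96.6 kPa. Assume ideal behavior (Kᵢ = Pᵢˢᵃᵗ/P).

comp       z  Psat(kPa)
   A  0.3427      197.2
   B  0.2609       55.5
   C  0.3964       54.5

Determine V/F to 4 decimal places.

Raoult's law: Kᵢ = Pᵢˢᵃᵗ/P = Pᵢˢᵃᵗ/96.6.
  K_A = 197.2/96.6 = 2.041408, K_B = 55.5/96.6 = 0.574534, K_C = 54.5/96.6 = 0.564182
Material balance + equilibrium reduce to Σ zᵢ(Kᵢ−1)/(1+V/F(Kᵢ−1)) = 0.
g(0) = ΣzᵢKᵢ − 1 = 0.0731 and g(1) = 1 − Σzᵢ/Kᵢ = -0.3246, so a root lies in (0, 1).
Iterate (Newton) starting at V/F = 0.5:
  V/F = 0.5000: g = -0.12720, g' = -0.3600 → V/F = 0.1467
  V/F = 0.1467: g = 0.00666, g' = -0.4193 → V/F = 0.1625
  V/F = 0.1625: g = 0.00005, g' = -0.4136 → V/F = 0.1626
Converged at V/F = 0.1626.

V/F = 0.1626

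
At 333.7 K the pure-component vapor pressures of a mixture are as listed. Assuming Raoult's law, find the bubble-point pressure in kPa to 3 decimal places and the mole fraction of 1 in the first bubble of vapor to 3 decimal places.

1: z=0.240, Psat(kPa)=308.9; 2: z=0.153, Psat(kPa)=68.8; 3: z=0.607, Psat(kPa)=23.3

Pbub = 98.805 kPa, y_1 = 0.750

At the bubble point ψ → 0, so ΣzᵢKᵢ = 1 with Kᵢ = Pᵢˢᵃᵗ/P ⇒ P = ΣzᵢPᵢˢᵃᵗ.
P = 0.240·308.9 + 0.153·68.8 + 0.607·23.3 = 98.805 kPa
yᵢ = zᵢPᵢˢᵃᵗ/P ⇒ y_1 = 0.240·308.9/98.805 = 0.750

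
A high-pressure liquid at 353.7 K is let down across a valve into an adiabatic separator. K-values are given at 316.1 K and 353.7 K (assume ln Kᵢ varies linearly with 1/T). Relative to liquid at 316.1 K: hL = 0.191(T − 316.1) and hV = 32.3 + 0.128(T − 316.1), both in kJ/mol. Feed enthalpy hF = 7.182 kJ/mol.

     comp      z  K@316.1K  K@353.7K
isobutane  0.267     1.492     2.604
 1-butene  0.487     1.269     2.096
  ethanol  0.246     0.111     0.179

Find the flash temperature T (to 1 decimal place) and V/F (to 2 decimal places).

Adiabatic flash: solve Rachford–Rice at each trial T, then check hF = ψ·hV(T) + (1−ψ)·hL(T).
  T = 316.1 K: K = (1.492, 1.269, 0.111), RR gives ψ = 0.138, H_out = 4.462 kJ/mol
  T = 353.7 K: K = (2.604, 2.096, 0.179), RR gives ψ = 0.722, H_out = 28.803 kJ/mol
  T = 334.9 K: K = (2.002, 1.654, 0.143), RR gives ψ = 0.559, H_out = 20.981 kJ/mol
  T = 325.5 K: K = (1.736, 1.454, 0.126), RR gives ψ = 0.414, H_out = 14.929 kJ/mol
  T = 320.8 K: K = (1.611, 1.360, 0.119), RR gives ψ = 0.303, H_out = 10.584 kJ/mol
  T = 318.5 K: K = (1.552, 1.315, 0.115), RR gives ψ = 0.231, H_out = 7.884 kJ/mol
Linear interpolation between T = 316.1 (H_out = 4.462) and T = 318.5 (H_out = 7.884) on hF = 7.182 gives T ≈ 318.0 K, at which ψ = 0.21.

T = 318.0 K, V/F = 0.21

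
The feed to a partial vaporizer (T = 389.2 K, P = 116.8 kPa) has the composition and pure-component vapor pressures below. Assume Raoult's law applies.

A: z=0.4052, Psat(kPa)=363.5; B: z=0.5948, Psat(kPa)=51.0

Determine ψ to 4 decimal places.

Raoult's law: Kᵢ = Pᵢˢᵃᵗ/P = Pᵢˢᵃᵗ/116.8.
  K_A = 363.5/116.8 = 3.112158, K_B = 51.0/116.8 = 0.436644
Rachford–Rice: g(ψ) = Σ zᵢ(Kᵢ−1)/(1+ψ(Kᵢ−1)) = 0.
g(0) = ΣzᵢKᵢ − 1 = 0.5208 and g(1) = 1 − Σzᵢ/Kᵢ = -0.4924, so a root lies in (0, 1).
Binary case is linear: z₁(K₁−1)(1+ψ(K₂−1)) + z₂(K₂−1)(1+ψ(K₁−1)) = 0
⇒ ψ = [z₁(K₁−1)+z₂(K₂−1)] / [−(K₁−1)(K₂−1)] = 0.52076/1.18990 = 0.4377

ψ = 0.4377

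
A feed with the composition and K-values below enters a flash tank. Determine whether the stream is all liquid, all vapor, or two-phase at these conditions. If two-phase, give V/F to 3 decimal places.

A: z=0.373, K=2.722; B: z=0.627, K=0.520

two-phase, V/F = 0.413

ΣzᵢKᵢ = 1.341; Σzᵢ/Kᵢ = 1.343.
Both exceed 1, so a two-phase solution exists.
Let ψ = V/F and solve Σ zᵢ(Kᵢ−1)/(1+ψ(Kᵢ−1)) = 0.
Newton iteration, ψ⁰ = 0.5:
  ψ = 0.500: g = -0.0509, g' = -0.569 → ψ = 0.411
  ψ = 0.411: g = 0.0014, g' = -0.604 → ψ = 0.413
Converged at ψ = 0.413.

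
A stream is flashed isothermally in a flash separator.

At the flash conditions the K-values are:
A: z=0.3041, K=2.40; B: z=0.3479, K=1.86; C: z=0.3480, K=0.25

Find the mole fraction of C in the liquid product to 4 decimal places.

Newton–Raphson from ψ = 0.5:
  ψ = 0.5000: g = 0.04206, g' = -0.8332 → ψ = 0.5505
  ψ = 0.5505: g = -0.00103, g' = -0.8765 → ψ = 0.5493
Converged at ψ = 0.5493.
Compositions from xᵢ = zᵢ/(1+ψ(Kᵢ−1)), yᵢ = Kᵢxᵢ:
  A: x = 0.1719, y = 0.4126
  B: x = 0.2363, y = 0.4395
  C: x = 0.5918, y = 0.1480

x_C = 0.5918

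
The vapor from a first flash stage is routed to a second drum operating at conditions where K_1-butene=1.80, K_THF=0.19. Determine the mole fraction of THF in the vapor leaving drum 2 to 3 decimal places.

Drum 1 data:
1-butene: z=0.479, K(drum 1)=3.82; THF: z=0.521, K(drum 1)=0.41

Drum 1:
Let ψ₁ = V/F and solve Σ zᵢ(Kᵢ−1)/(1+ψ₁(Kᵢ−1)) = 0.
Check two-phase: ΣzᵢKᵢ = 2.043 > 1 and Σzᵢ/Kᵢ = 1.396 > 1, so g(0) = 1.043 > 0 and g(1) = -0.396 < 0.
Iterate (Newton) starting at ψ₁ = 0.51:
  ψ₁ = 0.510: g = 0.1143, g' = -1.012 → ψ₁ = 0.623
  ψ₁ = 0.623: g = 0.0039, g' = -0.955 → ψ₁ = 0.627
Converged at ψ₁ = 0.627.
Drum-1 compositions:
  1-butene: x = 0.173, y = 0.661
  THF: x = 0.827, y = 0.339
Drum-2 feed = drum-1 vapor: z₂ = (0.6609, 0.3391).
Drum 2:
Material balance + equilibrium reduce to Σ zᵢ(Kᵢ−1)/(1+ψ₂(Kᵢ−1)) = 0.
Check two-phase: ΣzᵢKᵢ = 1.254 > 1 and Σzᵢ/Kᵢ = 2.152 > 1, so g(0) = 0.254 > 0 and g(1) = -1.152 < 0.
Newton–Raphson from ψ₂ = 0.49:
  ψ₂ = 0.490: g = -0.0755, g' = -0.830 → ψ₂ = 0.399
  ψ₂ = 0.399: g = -0.0050, g' = -0.729 → ψ₂ = 0.392
Converged at ψ₂ = 0.392.
  1-butene: x = 0.503, y = 0.906
  THF: x = 0.497, y = 0.094

y_THF (drum 2) = 0.094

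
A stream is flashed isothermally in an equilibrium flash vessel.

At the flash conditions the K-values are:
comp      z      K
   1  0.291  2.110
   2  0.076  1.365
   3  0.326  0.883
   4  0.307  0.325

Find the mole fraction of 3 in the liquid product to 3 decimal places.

x_3 = 0.335

Iterate (Newton) starting at V/F = 0.55:
  V/F = 0.550: g = -0.1467, g' = -0.504 → V/F = 0.259
  V/F = 0.259: g = -0.0143, g' = -0.435 → V/F = 0.226
Converged at V/F = 0.226.
Compositions from xᵢ = zᵢ/(1+V/F(Kᵢ−1)), yᵢ = Kᵢxᵢ:
  1: x = 0.233, y = 0.491
  2: x = 0.070, y = 0.096
  3: x = 0.335, y = 0.296
  4: x = 0.362, y = 0.118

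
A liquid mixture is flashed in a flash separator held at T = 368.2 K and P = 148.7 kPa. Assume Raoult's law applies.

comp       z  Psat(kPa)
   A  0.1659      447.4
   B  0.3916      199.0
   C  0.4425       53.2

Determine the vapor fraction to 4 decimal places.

ψ = 0.2592

Raoult's law: Kᵢ = Pᵢˢᵃᵗ/P = Pᵢˢᵃᵗ/148.7.
  K_A = 447.4/148.7 = 3.008742, K_B = 199.0/148.7 = 1.338265, K_C = 53.2/148.7 = 0.357767
Material balance + equilibrium reduce to Σ zᵢ(Kᵢ−1)/(1+ψ(Kᵢ−1)) = 0.
Check two-phase: ΣzᵢKᵢ = 1.1815 > 1 and Σzᵢ/Kᵢ = 1.5846 > 1, so g(0) = 0.1815 > 0 and g(1) = -0.5846 < 0.
Iterate (Newton) starting at ψ = 0.5:
  ψ = 0.5000: g = -0.13905, g' = -0.5954 → ψ = 0.2665
  ψ = 0.2665: g = -0.00429, g' = -0.5874 → ψ = 0.2592
Converged at ψ = 0.2592.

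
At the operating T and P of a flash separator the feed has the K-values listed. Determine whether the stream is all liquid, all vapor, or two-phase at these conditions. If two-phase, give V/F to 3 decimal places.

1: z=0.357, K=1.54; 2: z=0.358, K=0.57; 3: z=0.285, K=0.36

ΣzᵢKᵢ = 0.856; Σzᵢ/Kᵢ = 1.652.
Since ΣzᵢKᵢ < 1 the mixture is below its bubble point — single liquid phase.

all liquid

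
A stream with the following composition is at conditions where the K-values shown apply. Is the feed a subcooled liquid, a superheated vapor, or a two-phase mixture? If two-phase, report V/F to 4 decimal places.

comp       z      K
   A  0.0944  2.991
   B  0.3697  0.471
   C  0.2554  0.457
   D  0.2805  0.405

ΣzᵢKᵢ = 0.6868; Σzᵢ/Kᵢ = 2.0679.
Since ΣzᵢKᵢ < 1 the mixture is below its bubble point — single liquid phase.

subcooled liquid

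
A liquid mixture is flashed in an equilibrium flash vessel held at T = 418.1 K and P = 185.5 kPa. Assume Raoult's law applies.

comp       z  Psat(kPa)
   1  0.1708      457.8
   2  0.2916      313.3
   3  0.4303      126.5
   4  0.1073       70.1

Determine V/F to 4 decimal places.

Raoult's law: Kᵢ = Pᵢˢᵃᵗ/P = Pᵢˢᵃᵗ/185.5.
  K_1 = 457.8/185.5 = 2.467925, K_2 = 313.3/185.5 = 1.688949, K_3 = 126.5/185.5 = 0.681941, K_4 = 70.1/185.5 = 0.377898
Rachford–Rice: g(V/F) = Σ zᵢ(Kᵢ−1)/(1+V/F(Kᵢ−1)) = 0.
Check two-phase: ΣzᵢKᵢ = 1.2480 > 1 and Σzᵢ/Kᵢ = 1.1568 > 1, so g(0) = 0.2480 > 0 and g(1) = -0.1568 < 0.
Newton iteration, V/F⁰ = 0.47:
  V/F = 0.4700: g = 0.04487, g' = -0.3510 → V/F = 0.5978
  V/F = 0.5978: g = 0.00055, g' = -0.3455 → V/F = 0.5994
Converged at V/F = 0.5994.

V/F = 0.5994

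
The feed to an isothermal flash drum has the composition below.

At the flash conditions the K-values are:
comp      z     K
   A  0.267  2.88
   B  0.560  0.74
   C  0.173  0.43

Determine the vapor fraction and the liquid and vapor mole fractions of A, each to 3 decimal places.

Let ψ = V/F and solve Σ zᵢ(Kᵢ−1)/(1+ψ(Kᵢ−1)) = 0.
g(0) = ΣzᵢKᵢ − 1 = 0.258 and g(1) = 1 − Σzᵢ/Kᵢ = -0.252, so a root lies in (0, 1).
Newton iteration, ψ⁰ = 0.53:
  ψ = 0.530: g = -0.0587, g' = -0.403 → ψ = 0.384
  ψ = 0.384: g = 0.0034, g' = -0.457 → ψ = 0.392
Converged at ψ = 0.392.
Compositions from xᵢ = zᵢ/(1+ψ(Kᵢ−1)), yᵢ = Kᵢxᵢ:
  A: x = 0.154, y = 0.443
  B: x = 0.624, y = 0.461
  C: x = 0.223, y = 0.096

ψ = 0.392, x_A = 0.154, y_A = 0.443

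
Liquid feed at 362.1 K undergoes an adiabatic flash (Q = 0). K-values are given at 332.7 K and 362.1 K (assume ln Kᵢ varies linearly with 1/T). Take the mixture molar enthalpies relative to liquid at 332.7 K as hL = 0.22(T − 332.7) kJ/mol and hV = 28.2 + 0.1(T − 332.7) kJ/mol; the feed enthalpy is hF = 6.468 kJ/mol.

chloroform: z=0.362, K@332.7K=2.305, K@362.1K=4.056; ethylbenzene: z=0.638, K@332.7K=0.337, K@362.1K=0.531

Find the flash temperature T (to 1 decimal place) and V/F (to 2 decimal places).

Adiabatic flash: solve Rachford–Rice at each trial T, then check hF = ψ·hV(T) + (1−ψ)·hL(T).
  T = 332.7 K: K = (2.305, 0.337), RR gives ψ = 0.057, H_out = 1.611 kJ/mol
  T = 362.1 K: K = (4.056, 0.531), RR gives ψ = 0.563, H_out = 20.360 kJ/mol
  T = 347.4 K: K = (3.094, 0.427), RR gives ψ = 0.327, H_out = 11.886 kJ/mol
  T = 340.0 K: K = (2.677, 0.380), RR gives ψ = 0.203, H_out = 7.163 kJ/mol
  T = 336.4 K: K = (2.488, 0.358), RR gives ψ = 0.136, H_out = 4.577 kJ/mol
  T = 338.2 K: K = (2.581, 0.369), RR gives ψ = 0.170, H_out = 5.901 kJ/mol
Linear interpolation between T = 338.2 (H_out = 5.901) and T = 340.0 (H_out = 7.163) on hF = 6.468 gives T ≈ 339.0 K, at which ψ = 0.19.

T = 339.0 K, V/F = 0.19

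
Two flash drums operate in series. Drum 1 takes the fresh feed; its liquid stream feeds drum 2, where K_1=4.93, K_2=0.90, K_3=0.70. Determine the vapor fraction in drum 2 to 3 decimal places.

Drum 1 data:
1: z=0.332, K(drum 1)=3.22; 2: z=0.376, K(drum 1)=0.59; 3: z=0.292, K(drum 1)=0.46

V/F (drum 2) = 0.669

Drum 1:
Newton–Raphson from ψ₁ = 0.49:
  ψ₁ = 0.490: g = -0.0543, g' = -0.632 → ψ₁ = 0.404
  ψ₁ = 0.404: g = 0.0021, g' = -0.685 → ψ₁ = 0.407
Converged at ψ₁ = 0.407.
Drum-1 compositions:
  1: x = 0.174, y = 0.562
  2: x = 0.451, y = 0.266
  3: x = 0.374, y = 0.172
Drum-2 feed = drum-1 liquid: z₂ = (0.1744, 0.4513, 0.3743).
Drum 2:
Newton–Raphson from ψ₂ = 0.39:
  ψ₂ = 0.390: g = 0.0965, g' = -0.468 → ψ₂ = 0.596
  ψ₂ = 0.596: g = 0.0203, g' = -0.296 → ψ₂ = 0.665
  ψ₂ = 0.665: g = 0.0011, g' = -0.264 → ψ₂ = 0.669
Converged at ψ₂ = 0.669.
  1: x = 0.048, y = 0.237
  2: x = 0.484, y = 0.435
  3: x = 0.468, y = 0.328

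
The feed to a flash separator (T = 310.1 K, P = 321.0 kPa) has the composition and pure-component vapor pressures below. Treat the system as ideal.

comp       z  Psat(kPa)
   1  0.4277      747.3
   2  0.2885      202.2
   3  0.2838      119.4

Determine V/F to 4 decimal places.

Raoult's law: Kᵢ = Pᵢˢᵃᵗ/P = Pᵢˢᵃᵗ/321.0.
  K_1 = 747.3/321.0 = 2.328037, K_2 = 202.2/321.0 = 0.629907, K_3 = 119.4/321.0 = 0.371963
Rachford–Rice: g(V/F) = Σ zᵢ(Kᵢ−1)/(1+V/F(Kᵢ−1)) = 0.
g(0) = ΣzᵢKᵢ − 1 = 0.2830 and g(1) = 1 − Σzᵢ/Kᵢ = -0.4047, so a root lies in (0, 1).
Newton iteration, V/F⁰ = 0.39:
  V/F = 0.3900: g = 0.01336, g' = -0.5777 → V/F = 0.4131
  V/F = 0.4131: g = 0.00005, g' = -0.5737 → V/F = 0.4132
Converged at V/F = 0.4132.

V/F = 0.4132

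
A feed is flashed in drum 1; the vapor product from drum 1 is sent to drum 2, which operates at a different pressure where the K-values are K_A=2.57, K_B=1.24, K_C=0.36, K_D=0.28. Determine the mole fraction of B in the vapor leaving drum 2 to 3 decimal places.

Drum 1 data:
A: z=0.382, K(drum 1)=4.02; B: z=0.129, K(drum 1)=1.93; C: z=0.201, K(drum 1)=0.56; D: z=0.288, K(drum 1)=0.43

Drum 1:
Iterate (Newton) starting at ψ₁ = 0.36:
  ψ₁ = 0.360: g = 0.3310, g' = -1.065 → ψ₁ = 0.671
  ψ₁ = 0.671: g = 0.0640, g' = -0.746 → ψ₁ = 0.756
  ψ₁ = 0.756: g = 0.0006, g' = -0.738 → ψ₁ = 0.757
Converged at ψ₁ = 0.757.
Drum-1 compositions:
  A: x = 0.116, y = 0.467
  B: x = 0.076, y = 0.146
  C: x = 0.301, y = 0.169
  D: x = 0.507, y = 0.218
Drum-2 feed = drum-1 vapor: z₂ = (0.4672, 0.1461, 0.1688, 0.2179).
Drum 2:
Material balance + equilibrium reduce to Σ zᵢ(Kᵢ−1)/(1+ψ₂(Kᵢ−1)) = 0.
Feasibility: ΣzᵢKᵢ = 1.504, Σzᵢ/Kᵢ = 1.547 — both > 1, two phases present.
Newton iteration, ψ₂⁰ = 0.45:
  ψ₂ = 0.450: g = 0.0778, g' = -0.786 → ψ₂ = 0.549
  ψ₂ = 0.549: g = -0.0009, g' = -0.812 → ψ₂ = 0.548
Converged at ψ₂ = 0.548.
  A: x = 0.251, y = 0.646
  B: x = 0.129, y = 0.160
  C: x = 0.260, y = 0.094
  D: x = 0.360, y = 0.101

y_B (drum 2) = 0.160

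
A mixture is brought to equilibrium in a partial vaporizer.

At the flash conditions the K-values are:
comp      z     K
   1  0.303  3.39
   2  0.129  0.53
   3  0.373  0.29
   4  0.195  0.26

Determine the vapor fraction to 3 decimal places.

ψ = 0.157

Material balance + equilibrium reduce to Σ zᵢ(Kᵢ−1)/(1+ψ(Kᵢ−1)) = 0.
Feasibility: ΣzᵢKᵢ = 1.254, Σzᵢ/Kᵢ = 2.369 — both > 1, two phases present.
Iterate (Newton) starting at ψ = 0.5:
  ψ = 0.500: g = -0.3890, g' = -1.129 → ψ = 0.155
  ψ = 0.155: g = 0.0019, g' = -1.327 → ψ = 0.157
Converged at ψ = 0.157.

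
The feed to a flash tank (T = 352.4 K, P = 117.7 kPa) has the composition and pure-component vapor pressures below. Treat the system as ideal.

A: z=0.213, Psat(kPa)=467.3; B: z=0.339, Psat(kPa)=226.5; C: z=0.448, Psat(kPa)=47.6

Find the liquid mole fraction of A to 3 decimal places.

Raoult's law: Kᵢ = Pᵢˢᵃᵗ/P = Pᵢˢᵃᵗ/117.7.
  K_A = 467.3/117.7 = 3.97026, K_B = 226.5/117.7 = 1.92438, K_C = 47.6/117.7 = 0.40442
Material balance + equilibrium reduce to Σ zᵢ(Kᵢ−1)/(1+V/F(Kᵢ−1)) = 0.
Feasibility: ΣzᵢKᵢ = 1.679, Σzᵢ/Kᵢ = 1.338 — both > 1, two phases present.
Newton–Raphson from V/F = 0.35:
  V/F = 0.350: g = 0.2099, g' = -0.871 → V/F = 0.591
  V/F = 0.591: g = 0.0205, g' = -0.747 → V/F = 0.618
Converged at V/F = 0.618.
Compositions from xᵢ = zᵢ/(1+V/F(Kᵢ−1)), yᵢ = Kᵢxᵢ:
  A: x = 0.075, y = 0.298
  B: x = 0.216, y = 0.415
  C: x = 0.709, y = 0.287

x_A = 0.075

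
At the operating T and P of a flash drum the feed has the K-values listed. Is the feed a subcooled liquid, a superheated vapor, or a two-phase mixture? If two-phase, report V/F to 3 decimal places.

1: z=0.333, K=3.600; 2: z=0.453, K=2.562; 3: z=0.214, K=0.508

ΣzᵢKᵢ = 2.468; Σzᵢ/Kᵢ = 0.691.
Since Σzᵢ/Kᵢ < 1 the mixture is above its dew point — single vapor phase.

superheated vapor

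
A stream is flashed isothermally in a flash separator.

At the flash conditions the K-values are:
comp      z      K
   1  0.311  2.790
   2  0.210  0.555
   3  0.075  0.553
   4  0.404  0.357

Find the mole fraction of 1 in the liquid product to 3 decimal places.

x_1 = 0.239

Newton–Raphson from ψ = 0.54:
  ψ = 0.540: g = -0.2821, g' = -0.748 → ψ = 0.163
  ψ = 0.163: g = 0.0041, g' = -0.872 → ψ = 0.167
Converged at ψ = 0.167.
Compositions from xᵢ = zᵢ/(1+ψ(Kᵢ−1)), yᵢ = Kᵢxᵢ:
  1: x = 0.239, y = 0.668
  2: x = 0.227, y = 0.126
  3: x = 0.081, y = 0.045
  4: x = 0.453, y = 0.162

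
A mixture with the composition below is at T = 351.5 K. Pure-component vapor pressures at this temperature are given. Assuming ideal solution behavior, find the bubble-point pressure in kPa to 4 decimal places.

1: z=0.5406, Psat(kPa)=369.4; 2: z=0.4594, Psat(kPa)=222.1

Pbub = 301.7304 kPa

At the bubble point ψ → 0, so ΣzᵢKᵢ = 1 with Kᵢ = Pᵢˢᵃᵗ/P ⇒ P = ΣzᵢPᵢˢᵃᵗ.
P = 0.5406·369.4 + 0.4594·222.1 = 301.7304 kPa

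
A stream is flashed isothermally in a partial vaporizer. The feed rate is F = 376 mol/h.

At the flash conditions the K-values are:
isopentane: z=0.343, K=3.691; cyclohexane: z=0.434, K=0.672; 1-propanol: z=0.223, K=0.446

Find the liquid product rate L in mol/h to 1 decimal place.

Let β = V/F and solve Σ zᵢ(Kᵢ−1)/(1+β(Kᵢ−1)) = 0.
g(0) = ΣzᵢKᵢ − 1 = 0.657 and g(1) = 1 − Σzᵢ/Kᵢ = -0.239, so a root lies in (0, 1).
Iterate (Newton) starting at β = 0.4:
  β = 0.400: g = 0.1220, g' = -0.751 → β = 0.562
  β = 0.562: g = 0.0132, g' = -0.608 → β = 0.584
Converged at β = 0.584.
Then V = β·F = 0.5844·376 = 219.7 mol/h and L = F − V = 156.3 mol/h.

L = 156.3 mol/h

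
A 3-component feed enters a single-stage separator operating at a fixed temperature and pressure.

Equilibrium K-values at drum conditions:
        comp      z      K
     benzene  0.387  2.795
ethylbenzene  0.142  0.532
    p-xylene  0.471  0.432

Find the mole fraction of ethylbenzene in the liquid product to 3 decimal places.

Iterate (Newton) starting at β = 0.65:
  β = 0.650: g = -0.1990, g' = -0.712 → β = 0.370
  β = 0.370: g = -0.0019, g' = -0.739 → β = 0.368
Converged at β = 0.368.
Compositions from xᵢ = zᵢ/(1+β(Kᵢ−1)), yᵢ = Kᵢxᵢ:
  benzene: x = 0.233, y = 0.652
  ethylbenzene: x = 0.172, y = 0.091
  p-xylene: x = 0.595, y = 0.257

x_ethylbenzene = 0.172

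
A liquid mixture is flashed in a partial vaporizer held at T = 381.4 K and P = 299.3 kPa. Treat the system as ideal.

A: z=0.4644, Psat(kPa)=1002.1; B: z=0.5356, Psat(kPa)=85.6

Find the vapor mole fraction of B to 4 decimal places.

Raoult's law: Kᵢ = Pᵢˢᵃᵗ/P = Pᵢˢᵃᵗ/299.3.
  K_A = 1002.1/299.3 = 3.348146, K_B = 85.6/299.3 = 0.286001
Binary case is linear: z₁(K₁−1)(1+ψ(K₂−1)) + z₂(K₂−1)(1+ψ(K₁−1)) = 0
⇒ ψ = [z₁(K₁−1)+z₂(K₂−1)] / [−(K₁−1)(K₂−1)] = 0.70806/1.67657 = 0.4223
Compositions from xᵢ = zᵢ/(1+ψ(Kᵢ−1)), yᵢ = Kᵢxᵢ:
  A: x = 0.2332, y = 0.7807
  B: x = 0.7668, y = 0.2193

y_B = 0.2193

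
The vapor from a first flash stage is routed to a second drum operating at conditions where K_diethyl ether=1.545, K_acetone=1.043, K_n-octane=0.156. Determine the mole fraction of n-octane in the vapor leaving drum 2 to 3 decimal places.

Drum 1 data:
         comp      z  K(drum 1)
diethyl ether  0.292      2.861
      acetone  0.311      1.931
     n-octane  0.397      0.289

y_n-octane (drum 2) = 0.039

Drum 1:
Rachford–Rice: g(ψ₁) = Σ zᵢ(Kᵢ−1)/(1+ψ₁(Kᵢ−1)) = 0.
Check two-phase: ΣzᵢKᵢ = 1.551 > 1 and Σzᵢ/Kᵢ = 1.637 > 1, so g(0) = 0.551 > 0 and g(1) = -0.637 < 0.
Iterate (Newton) starting at ψ₁ = 0.44:
  ψ₁ = 0.440: g = 0.0934, g' = -0.866 → ψ₁ = 0.548
  ψ₁ = 0.548: g = -0.0015, g' = -0.905 → ψ₁ = 0.546
Converged at ψ₁ = 0.546.
Drum-1 compositions:
  diethyl ether: x = 0.145, y = 0.414
  acetone: x = 0.206, y = 0.398
  n-octane: x = 0.649, y = 0.188
Drum-2 feed = drum-1 vapor: z₂ = (0.4143, 0.3981, 0.1876).
Drum 2:
Rachford–Rice: g(ψ₂) = Σ zᵢ(Kᵢ−1)/(1+ψ₂(Kᵢ−1)) = 0.
g(0) = ΣzᵢKᵢ − 1 = 0.085 and g(1) = 1 − Σzᵢ/Kᵢ = -0.852, so a root lies in (0, 1).
Newton–Raphson from ψ₂ = 0.5:
  ψ₂ = 0.500: g = -0.0797, g' = -0.477 → ψ₂ = 0.333
  ψ₂ = 0.333: g = -0.0121, g' = -0.347 → ψ₂ = 0.298
  ψ₂ = 0.298: g = -0.0003, g' = -0.330 → ψ₂ = 0.297
Converged at ψ₂ = 0.297.
  diethyl ether: x = 0.357, y = 0.551
  acetone: x = 0.393, y = 0.410
  n-octane: x = 0.250, y = 0.039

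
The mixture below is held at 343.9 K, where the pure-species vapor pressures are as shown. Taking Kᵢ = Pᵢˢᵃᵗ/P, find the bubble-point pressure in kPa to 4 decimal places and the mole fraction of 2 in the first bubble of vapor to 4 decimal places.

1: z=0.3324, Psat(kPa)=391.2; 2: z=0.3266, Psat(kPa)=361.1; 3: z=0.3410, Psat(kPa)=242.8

At the bubble point ψ → 0, so ΣzᵢKᵢ = 1 with Kᵢ = Pᵢˢᵃᵗ/P ⇒ P = ΣzᵢPᵢˢᵃᵗ.
P = 0.3324·391.2 + 0.3266·361.1 + 0.3410·242.8 = 330.7649 kPa
yᵢ = zᵢPᵢˢᵃᵗ/P ⇒ y_2 = 0.3266·361.1/330.7649 = 0.3566

Pbub = 330.7649 kPa, y_2 = 0.3566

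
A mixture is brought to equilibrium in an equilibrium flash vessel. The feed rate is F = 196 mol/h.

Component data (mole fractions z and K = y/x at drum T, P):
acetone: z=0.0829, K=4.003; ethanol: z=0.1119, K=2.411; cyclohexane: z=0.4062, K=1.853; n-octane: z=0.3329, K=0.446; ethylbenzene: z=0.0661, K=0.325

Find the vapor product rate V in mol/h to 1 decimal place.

V = 134.3 mol/h

Material balance + equilibrium reduce to Σ zᵢ(Kᵢ−1)/(1+ψ(Kᵢ−1)) = 0.
g(0) = ΣzᵢKᵢ − 1 = 0.5243 and g(1) = 1 − Σzᵢ/Kᵢ = -0.2361, so a root lies in (0, 1).
Newton iteration, ψ⁰ = 0.44:
  ψ = 0.4400: g = 0.14925, g' = -0.6194 → ψ = 0.6810
  ψ = 0.6810: g = 0.00273, g' = -0.6234 → ψ = 0.6854
Converged at ψ = 0.6853.
Then V = ψ·F = 0.6853·196 = 134.3 mol/h and L = F − V = 61.7 mol/h.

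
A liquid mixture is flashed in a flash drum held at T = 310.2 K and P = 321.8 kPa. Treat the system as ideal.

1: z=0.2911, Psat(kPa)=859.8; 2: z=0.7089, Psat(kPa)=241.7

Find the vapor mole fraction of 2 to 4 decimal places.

Raoult's law: Kᵢ = Pᵢˢᵃᵗ/P = Pᵢˢᵃᵗ/321.8.
  K_1 = 859.8/321.8 = 2.671846, K_2 = 241.7/321.8 = 0.751088
Material balance + equilibrium reduce to Σ zᵢ(Kᵢ−1)/(1+ψ(Kᵢ−1)) = 0.
g(0) = ΣzᵢKᵢ − 1 = 0.3102 and g(1) = 1 − Σzᵢ/Kᵢ = -0.0528, so a root lies in (0, 1).
Newton–Raphson from ψ = 0.5:
  ψ = 0.5000: g = 0.06355, g' = -0.2987 → ψ = 0.7128
  ψ = 0.7128: g = 0.00755, g' = -0.2343 → ψ = 0.7450
  ψ = 0.7450: g = 0.00011, g' = -0.2276 → ψ = 0.7455
Converged at ψ = 0.7455.
Compositions from xᵢ = zᵢ/(1+ψ(Kᵢ−1)), yᵢ = Kᵢxᵢ:
  1: x = 0.1296, y = 0.3462
  2: x = 0.8704, y = 0.6538

y_2 = 0.6538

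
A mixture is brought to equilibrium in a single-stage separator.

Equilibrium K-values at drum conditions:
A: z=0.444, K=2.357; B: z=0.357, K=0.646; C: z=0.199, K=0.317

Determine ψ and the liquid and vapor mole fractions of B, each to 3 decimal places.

Rachford–Rice: g(ψ) = Σ zᵢ(Kᵢ−1)/(1+ψ(Kᵢ−1)) = 0.
Check two-phase: ΣzᵢKᵢ = 1.340 > 1 and Σzᵢ/Kᵢ = 1.369 > 1, so g(0) = 0.340 > 0 and g(1) = -0.369 < 0.
Newton iteration, ψ⁰ = 0.59:
  ψ = 0.590: g = -0.0528, g' = -0.584 → ψ = 0.500
  ψ = 0.500: g = -0.0008, g' = -0.570 → ψ = 0.498
Converged at ψ = 0.498.
Compositions from xᵢ = zᵢ/(1+ψ(Kᵢ−1)), yᵢ = Kᵢxᵢ:
  A: x = 0.265, y = 0.624
  B: x = 0.433, y = 0.280
  C: x = 0.302, y = 0.096

ψ = 0.498, x_B = 0.433, y_B = 0.280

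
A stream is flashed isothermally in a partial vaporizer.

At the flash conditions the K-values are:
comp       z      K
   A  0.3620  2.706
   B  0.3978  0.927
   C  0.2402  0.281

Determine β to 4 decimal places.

Let β = V/F and solve Σ zᵢ(Kᵢ−1)/(1+β(Kᵢ−1)) = 0.
g(0) = ΣzᵢKᵢ − 1 = 0.4158 and g(1) = 1 − Σzᵢ/Kᵢ = -0.4177, so a root lies in (0, 1).
Newton iteration, β⁰ = 0.63:
  β = 0.6300: g = -0.04849, g' = -0.6620 → β = 0.5568
  β = 0.5568: g = -0.00152, g' = -0.6247 → β = 0.5543
Converged at β = 0.5543.

β = 0.5543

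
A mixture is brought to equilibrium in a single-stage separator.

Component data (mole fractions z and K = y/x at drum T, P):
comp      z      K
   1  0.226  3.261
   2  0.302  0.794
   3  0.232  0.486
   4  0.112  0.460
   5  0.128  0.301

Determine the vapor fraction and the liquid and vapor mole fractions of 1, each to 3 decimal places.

ψ = 0.177, x_1 = 0.161, y_1 = 0.526

Rachford–Rice: g(ψ) = Σ zᵢ(Kᵢ−1)/(1+ψ(Kᵢ−1)) = 0.
g(0) = ΣzᵢKᵢ − 1 = 0.180 and g(1) = 1 − Σzᵢ/Kᵢ = -0.596, so a root lies in (0, 1).
Newton–Raphson from ψ = 0.33:
  ψ = 0.330: g = -0.1076, g' = -0.637 → ψ = 0.161
  ψ = 0.161: g = 0.0132, g' = -0.826 → ψ = 0.177
Converged at ψ = 0.177.
Compositions from xᵢ = zᵢ/(1+ψ(Kᵢ−1)), yᵢ = Kᵢxᵢ:
  1: x = 0.161, y = 0.526
  2: x = 0.313, y = 0.249
  3: x = 0.255, y = 0.124
  4: x = 0.124, y = 0.057
  5: x = 0.146, y = 0.044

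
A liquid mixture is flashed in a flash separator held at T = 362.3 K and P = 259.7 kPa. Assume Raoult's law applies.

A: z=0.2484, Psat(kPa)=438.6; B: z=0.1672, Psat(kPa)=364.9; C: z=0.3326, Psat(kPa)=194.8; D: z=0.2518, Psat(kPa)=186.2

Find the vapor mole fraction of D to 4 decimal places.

Raoult's law: Kᵢ = Pᵢˢᵃᵗ/P = Pᵢˢᵃᵗ/259.7.
  K_A = 438.6/259.7 = 1.688872, K_B = 364.9/259.7 = 1.405083, K_C = 194.8/259.7 = 0.750096, K_D = 186.2/259.7 = 0.716981
Newton iteration, ψ⁰ = 0.5:
  ψ = 0.5000: g = 0.00560, g' = -0.1387 → ψ = 0.5404
  ψ = 0.5404: g = 0.00004, g' = -0.1369 → ψ = 0.5407
Converged at ψ = 0.5407.
Compositions from xᵢ = zᵢ/(1+ψ(Kᵢ−1)), yᵢ = Kᵢxᵢ:
  A: x = 0.1810, y = 0.3057
  B: x = 0.1372, y = 0.1927
  C: x = 0.3846, y = 0.2885
  D: x = 0.2973, y = 0.2132

y_D = 0.2132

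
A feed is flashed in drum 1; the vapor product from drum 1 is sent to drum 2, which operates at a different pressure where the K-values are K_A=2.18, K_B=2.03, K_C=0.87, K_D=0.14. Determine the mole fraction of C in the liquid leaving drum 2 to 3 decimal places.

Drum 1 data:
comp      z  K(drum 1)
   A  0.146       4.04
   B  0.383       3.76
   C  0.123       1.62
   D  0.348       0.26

Drum 1:
Newton–Raphson from ψ₁ = 0.5:
  ψ₁ = 0.500: g = 0.2697, g' = -1.235 → ψ₁ = 0.718
  ψ₁ = 0.718: g = -0.0032, g' = -1.352 → ψ₁ = 0.716
Converged at ψ₁ = 0.716.
Drum-1 compositions:
  A: x = 0.046, y = 0.186
  B: x = 0.129, y = 0.484
  C: x = 0.085, y = 0.138
  D: x = 0.740, y = 0.192
Drum-2 feed = drum-1 vapor: z₂ = (0.1857, 0.4839, 0.1380, 0.1924).
Drum 2:
Newton–Raphson from ψ₂ = 0.5:
  ψ₂ = 0.500: g = 0.1572, g' = -0.767 → ψ₂ = 0.705
  ψ₂ = 0.705: g = -0.0319, g' = -1.171 → ψ₂ = 0.678
  ψ₂ = 0.678: g = -0.0013, g' = -1.079 → ψ₂ = 0.677
Converged at ψ₂ = 0.677.
  A: x = 0.103, y = 0.225
  B: x = 0.285, y = 0.579
  C: x = 0.151, y = 0.132
  D: x = 0.460, y = 0.064

x_C (drum 2) = 0.151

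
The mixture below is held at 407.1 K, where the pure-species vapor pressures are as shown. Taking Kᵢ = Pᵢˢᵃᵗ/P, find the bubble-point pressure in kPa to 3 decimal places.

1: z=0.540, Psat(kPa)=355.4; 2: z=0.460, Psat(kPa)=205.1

Pbub = 286.262 kPa

At the bubble point ψ → 0, so ΣzᵢKᵢ = 1 with Kᵢ = Pᵢˢᵃᵗ/P ⇒ P = ΣzᵢPᵢˢᵃᵗ.
P = 0.540·355.4 + 0.460·205.1 = 286.262 kPa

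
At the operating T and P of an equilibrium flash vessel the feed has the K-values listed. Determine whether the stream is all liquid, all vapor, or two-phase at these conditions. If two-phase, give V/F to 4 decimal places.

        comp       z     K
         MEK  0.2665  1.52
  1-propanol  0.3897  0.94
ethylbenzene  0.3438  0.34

ΣzᵢKᵢ = 0.8883; Σzᵢ/Kᵢ = 1.6011.
Since ΣzᵢKᵢ < 1 the mixture is below its bubble point — single liquid phase.

all liquid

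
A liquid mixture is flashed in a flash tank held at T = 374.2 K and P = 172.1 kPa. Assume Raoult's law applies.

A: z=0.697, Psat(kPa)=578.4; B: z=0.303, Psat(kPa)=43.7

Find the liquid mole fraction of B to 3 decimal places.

Raoult's law: Kᵢ = Pᵢˢᵃᵗ/P = Pᵢˢᵃᵗ/172.1.
  K_A = 578.4/172.1 = 3.36084, K_B = 43.7/172.1 = 0.25392
Binary case is linear: z₁(K₁−1)(1+ψ(K₂−1)) + z₂(K₂−1)(1+ψ(K₁−1)) = 0
⇒ ψ = [z₁(K₁−1)+z₂(K₂−1)] / [−(K₁−1)(K₂−1)] = 1.4194/1.7614 = 0.806
Compositions from xᵢ = zᵢ/(1+ψ(Kᵢ−1)), yᵢ = Kᵢxᵢ:
  A: x = 0.240, y = 0.807
  B: x = 0.760, y = 0.193

x_B = 0.760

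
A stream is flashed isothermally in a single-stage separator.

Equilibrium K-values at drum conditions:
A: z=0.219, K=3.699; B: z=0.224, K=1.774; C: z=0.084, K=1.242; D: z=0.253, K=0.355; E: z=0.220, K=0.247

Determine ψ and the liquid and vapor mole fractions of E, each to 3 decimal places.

ψ = 0.376, x_E = 0.307, y_E = 0.076

Material balance + equilibrium reduce to Σ zᵢ(Kᵢ−1)/(1+ψ(Kᵢ−1)) = 0.
Feasibility: ΣzᵢKᵢ = 1.456, Σzᵢ/Kᵢ = 1.856 — both > 1, two phases present.
Newton–Raphson from ψ = 0.5:
  ψ = 0.500: g = -0.1118, g' = -0.913 → ψ = 0.377
  ψ = 0.377: g = -0.0016, g' = -0.903 → ψ = 0.376
Converged at ψ = 0.376.
Compositions from xᵢ = zᵢ/(1+ψ(Kᵢ−1)), yᵢ = Kᵢxᵢ:
  A: x = 0.109, y = 0.402
  B: x = 0.174, y = 0.308
  C: x = 0.077, y = 0.096
  D: x = 0.334, y = 0.119
  E: x = 0.307, y = 0.076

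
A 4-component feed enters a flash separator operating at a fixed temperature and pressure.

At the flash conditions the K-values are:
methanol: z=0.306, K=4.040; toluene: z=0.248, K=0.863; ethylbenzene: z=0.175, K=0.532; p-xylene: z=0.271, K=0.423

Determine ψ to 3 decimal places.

ψ = 0.509

Let ψ = V/F and solve Σ zᵢ(Kᵢ−1)/(1+ψ(Kᵢ−1)) = 0.
Feasibility: ΣzᵢKᵢ = 1.658, Σzᵢ/Kᵢ = 1.333 — both > 1, two phases present.
Iterate (Newton) starting at ψ = 0.5:
  ψ = 0.500: g = 0.0060, g' = -0.694 → ψ = 0.509
Converged at ψ = 0.509.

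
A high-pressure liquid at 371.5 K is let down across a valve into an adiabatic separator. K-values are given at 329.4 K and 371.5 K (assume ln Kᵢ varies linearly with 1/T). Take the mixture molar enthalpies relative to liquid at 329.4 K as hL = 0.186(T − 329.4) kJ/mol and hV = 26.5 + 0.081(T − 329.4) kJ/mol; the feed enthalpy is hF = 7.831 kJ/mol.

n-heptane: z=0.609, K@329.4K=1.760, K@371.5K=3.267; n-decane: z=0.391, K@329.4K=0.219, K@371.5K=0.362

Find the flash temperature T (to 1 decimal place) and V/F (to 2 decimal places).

T = 330.5 K, V/F = 0.29

Adiabatic flash: solve Rachford–Rice at each trial T, then check hF = ψ·hV(T) + (1−ψ)·hL(T).
  T = 329.4 K: K = (1.760, 0.219), RR gives ψ = 0.265, H_out = 7.030 kJ/mol
  T = 371.5 K: K = (3.267, 0.362), RR gives ψ = 0.782, H_out = 25.098 kJ/mol
  T = 350.4 K: K = (2.441, 0.286), RR gives ψ = 0.581, H_out = 18.027 kJ/mol
  T = 339.9 K: K = (2.083, 0.251), RR gives ψ = 0.452, H_out = 13.440 kJ/mol
  T = 334.6 K: K = (1.916, 0.235), RR gives ψ = 0.369, H_out = 10.538 kJ/mol
  T = 332.0 K: K = (1.837, 0.227), RR gives ψ = 0.320, H_out = 8.886 kJ/mol
  T = 330.7 K: K = (1.798, 0.223), RR gives ψ = 0.294, H_out = 7.986 kJ/mol
Linear interpolation between T = 329.4 (H_out = 7.030) and T = 330.7 (H_out = 7.986) on hF = 7.831 gives T ≈ 330.5 K, at which ψ = 0.29.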